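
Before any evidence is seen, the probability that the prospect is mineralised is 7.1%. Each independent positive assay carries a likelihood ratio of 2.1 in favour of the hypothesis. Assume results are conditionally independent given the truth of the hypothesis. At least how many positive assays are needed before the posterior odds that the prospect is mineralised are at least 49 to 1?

9

Prior odds = 0.071/0.929 = 71/929.
Likelihood ratio per positive assay = 2.1.
Target odds = 49.
Need (71/929) × 2.1ⁿ ≥ 49, i.e. 2.1ⁿ ≥ 45521/71.
2.1⁸ ≈378.229 falls short of 45521/71 but 2.1⁹ ≈794.28 reaches it, so n = 9.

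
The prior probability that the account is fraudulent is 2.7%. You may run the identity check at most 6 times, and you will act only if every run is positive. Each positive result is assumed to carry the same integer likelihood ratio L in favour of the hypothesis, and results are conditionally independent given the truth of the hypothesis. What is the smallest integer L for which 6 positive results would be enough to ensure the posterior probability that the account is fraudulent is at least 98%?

4

Prior odds = 0.027/0.973 = 27/973.
Target odds = 0.98/0.02 = 49.
Need L⁶ ≥ 49 ÷ (27/973) = 47677/27.
3⁶ = 729 < 47677/27 ≤ 4096 = 4⁶, so L = 4.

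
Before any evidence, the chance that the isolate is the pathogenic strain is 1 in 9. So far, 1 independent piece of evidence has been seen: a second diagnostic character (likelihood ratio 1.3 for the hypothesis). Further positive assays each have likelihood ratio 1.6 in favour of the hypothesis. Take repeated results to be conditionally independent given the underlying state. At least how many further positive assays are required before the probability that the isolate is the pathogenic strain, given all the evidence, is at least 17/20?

Prior odds = (1/9)/(8/9) = 0.125.
Bayes factor of the evidence already in hand = 1.3.
Odds after that evidence = 0.125 × 1.3 = 0.1625.
Target odds = 0.85/0.15 = 17/3.
Need 1.6ⁿ ≥ 17/3 ÷ 0.1625 = 1360/39.
1.6⁷ = 2097152/78125 falls short of 1360/39 but 1.6⁸ = 16777216/390625 reaches it, so n = 8.

8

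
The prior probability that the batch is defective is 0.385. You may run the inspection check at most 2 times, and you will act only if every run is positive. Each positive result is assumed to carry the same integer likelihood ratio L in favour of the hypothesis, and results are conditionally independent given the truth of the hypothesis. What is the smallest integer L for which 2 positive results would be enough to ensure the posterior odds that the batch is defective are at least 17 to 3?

Prior odds = 0.385/0.615 = 77/123.
Target odds = 17/3.
Need L² ≥ 17/3 ÷ (77/123) = 697/77.
3² = 9 < 697/77 ≤ 16 = 4², so L = 4.

4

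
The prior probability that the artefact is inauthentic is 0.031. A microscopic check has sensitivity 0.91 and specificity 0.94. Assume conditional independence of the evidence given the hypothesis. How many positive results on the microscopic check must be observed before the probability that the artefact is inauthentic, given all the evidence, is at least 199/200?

Prior odds: 0.031 ÷ 0.969 = 31/969.
False-positive rate = 1 − 0.94 = 0.06; likelihood ratio of a positive = 0.91/0.06 = 91/6.
Target posterior odds = 0.995/0.005 = 199.
Need (31/969) × (91/6)ⁿ ≥ 199, i.e. (91/6)ⁿ ≥ 192831/31.
(91/6)³ = 753571/216 falls short of 192831/31 but (91/6)⁴ = 68574961/1296 reaches it, so n = 4.

4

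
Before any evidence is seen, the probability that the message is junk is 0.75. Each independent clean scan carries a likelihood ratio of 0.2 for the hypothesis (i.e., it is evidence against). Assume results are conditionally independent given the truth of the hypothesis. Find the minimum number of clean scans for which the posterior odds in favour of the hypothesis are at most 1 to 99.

Prior odds = 0.75/0.25 = 3.
Likelihood ratio per clean scan = 0.2.
Target odds = 1/99.
Require 0.2ⁿ ≤ 1/99 ÷ 3 = 1/297.
0.2³ = 0.008 is still above 1/297 but 0.2⁴ = 0.0016 is at or below it, so n = 4.

4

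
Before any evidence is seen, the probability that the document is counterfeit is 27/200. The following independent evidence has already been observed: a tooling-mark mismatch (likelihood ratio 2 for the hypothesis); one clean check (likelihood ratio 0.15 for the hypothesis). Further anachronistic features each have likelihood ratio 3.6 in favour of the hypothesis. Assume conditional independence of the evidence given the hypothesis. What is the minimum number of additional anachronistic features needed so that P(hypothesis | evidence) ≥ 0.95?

Prior odds = 0.135/0.865 = 27/173.
Combined Bayes factor of the evidence already in hand = 2 × 0.15 = 0.3.
Odds after that evidence = (27/173) × 0.3 = 81/1730.
Target odds = 0.95/0.05 = 19.
Need 3.6ⁿ ≥ 19 ÷ (81/1730) = 32870/81.
3.6⁴ = 167.9616 falls short of 32870/81 but 3.6⁵ = 604.66176 reaches it, so n = 5.

5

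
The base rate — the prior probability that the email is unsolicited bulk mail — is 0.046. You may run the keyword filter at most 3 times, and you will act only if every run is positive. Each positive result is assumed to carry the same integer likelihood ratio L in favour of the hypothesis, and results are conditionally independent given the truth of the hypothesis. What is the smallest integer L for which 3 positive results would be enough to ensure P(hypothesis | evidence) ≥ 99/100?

13

Prior odds = 0.046/0.954 = 23/477.
Target odds = 0.99/0.01 = 99.
Need L³ ≥ 99 ÷ (23/477) = 47223/23.
12³ = 1728 < 47223/23 ≤ 2197 = 13³, so L = 13.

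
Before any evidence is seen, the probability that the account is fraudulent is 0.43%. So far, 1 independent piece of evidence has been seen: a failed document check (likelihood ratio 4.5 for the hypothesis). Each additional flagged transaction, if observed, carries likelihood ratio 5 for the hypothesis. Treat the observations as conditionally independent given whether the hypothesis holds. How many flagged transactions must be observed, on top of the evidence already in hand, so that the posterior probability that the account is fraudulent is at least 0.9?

4

Prior odds = 0.0043/0.9957 = 43/9957.
Bayes factor of the evidence already in hand = 4.5.
Odds after that evidence = (43/9957) × 4.5 = 129/6638.
Target odds = 0.9/0.1 = 9.
Need 5ⁿ ≥ 9 ÷ (129/6638) = 19914/43.
5³ = 125 falls short of 19914/43 but 5⁴ = 625 reaches it, so n = 4.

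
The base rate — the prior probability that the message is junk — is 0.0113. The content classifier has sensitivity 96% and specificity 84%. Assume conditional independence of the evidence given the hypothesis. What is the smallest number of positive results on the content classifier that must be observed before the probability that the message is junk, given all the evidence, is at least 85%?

4

Prior odds = 0.0113/0.9887 = 113/9887.
False-positive rate = 1 − 0.84 = 0.16; likelihood ratio of a positive = 0.96/0.16 = 6.
Target posterior odds = 0.85/0.15 = 17/3.
Need (113/9887) × 6ⁿ ≥ 17/3, i.e. 6ⁿ ≥ 168079/339.
6³ = 216 falls short of 168079/339 but 6⁴ = 1296 reaches it, so n = 4.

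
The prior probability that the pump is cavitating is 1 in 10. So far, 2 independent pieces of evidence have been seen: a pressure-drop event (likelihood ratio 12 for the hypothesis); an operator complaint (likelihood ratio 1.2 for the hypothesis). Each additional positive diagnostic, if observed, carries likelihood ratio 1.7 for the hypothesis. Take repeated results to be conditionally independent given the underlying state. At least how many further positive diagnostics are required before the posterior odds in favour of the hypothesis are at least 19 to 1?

Prior odds = 0.1/0.9 = 1/9.
Combined Bayes factor of the evidence already in hand = 12 × 1.2 = 14.4.
Odds after that evidence = (1/9) × 14.4 = 1.6.
Target odds = 19.
Need 1.7ⁿ ≥ 19 ÷ 1.6 = 11.875.
1.7⁴ = 8.3521 falls short of 11.875 but 1.7⁵ = 1419857/100000 reaches it, so n = 5.

5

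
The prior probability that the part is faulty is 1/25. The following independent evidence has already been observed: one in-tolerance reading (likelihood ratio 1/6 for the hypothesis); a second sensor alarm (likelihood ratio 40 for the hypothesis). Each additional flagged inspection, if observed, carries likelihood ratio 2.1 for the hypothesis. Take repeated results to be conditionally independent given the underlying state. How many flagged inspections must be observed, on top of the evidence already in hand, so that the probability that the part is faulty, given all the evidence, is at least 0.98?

Prior odds = 0.04/0.96 = 1/24.
Combined Bayes factor of the evidence already in hand = (1/6) × 40 = 20/3.
Odds after that evidence = (1/24) × 20/3 = 5/18.
Target odds = 0.98/0.02 = 49.
Need 2.1ⁿ ≥ 49 ÷ (5/18) = 176.4.
2.1⁶ = 85766121/1000000 falls short of 176.4 but 2.1⁷ ≈180.109 reaches it, so n = 7.

7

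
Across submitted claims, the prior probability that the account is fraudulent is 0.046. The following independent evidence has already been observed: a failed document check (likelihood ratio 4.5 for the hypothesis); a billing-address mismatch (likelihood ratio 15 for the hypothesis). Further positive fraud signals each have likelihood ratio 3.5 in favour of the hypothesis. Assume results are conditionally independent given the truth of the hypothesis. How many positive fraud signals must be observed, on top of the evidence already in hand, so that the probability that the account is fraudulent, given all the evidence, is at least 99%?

Prior odds = 0.046/0.954 = 23/477.
Combined Bayes factor of the evidence already in hand = 4.5 × 15 = 67.5.
Odds after that evidence = (23/477) × 67.5 = 345/106.
Target odds = 0.99/0.01 = 99.
Need 3.5ⁿ ≥ 99 ÷ (345/106) = 3498/115.
3.5² = 12.25 falls short of 3498/115 but 3.5³ = 42.875 reaches it, so n = 3.

3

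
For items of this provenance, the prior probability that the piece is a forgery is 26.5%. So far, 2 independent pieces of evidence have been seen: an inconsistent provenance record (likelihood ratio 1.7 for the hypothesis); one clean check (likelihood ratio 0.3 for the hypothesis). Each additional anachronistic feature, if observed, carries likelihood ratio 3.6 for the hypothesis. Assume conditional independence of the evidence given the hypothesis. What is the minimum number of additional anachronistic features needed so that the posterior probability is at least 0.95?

Prior odds = 0.265/0.735 = 53/147.
Combined Bayes factor of the evidence already in hand = 1.7 × 0.3 = 0.51.
Odds after that evidence = (53/147) × 0.51 = 901/4900.
Target odds = 0.95/0.05 = 19.
Need 3.6ⁿ ≥ 19 ÷ (901/4900) = 93100/901.
3.6³ = 46.656 falls short of 93100/901 but 3.6⁴ = 167.9616 reaches it, so n = 4.

4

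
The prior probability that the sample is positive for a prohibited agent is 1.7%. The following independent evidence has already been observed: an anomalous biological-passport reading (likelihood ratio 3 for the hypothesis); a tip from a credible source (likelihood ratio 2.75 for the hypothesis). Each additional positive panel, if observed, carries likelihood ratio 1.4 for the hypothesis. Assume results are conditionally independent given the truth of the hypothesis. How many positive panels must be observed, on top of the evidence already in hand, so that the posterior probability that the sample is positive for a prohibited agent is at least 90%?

13

Prior odds = 0.017/0.983 = 17/983.
Combined Bayes factor of the evidence already in hand = 3 × 2.75 = 8.25.
Odds after that evidence = (17/983) × 8.25 = 561/3932.
Target odds = 0.9/0.1 = 9.
Need 1.4ⁿ ≥ 9 ÷ (561/3932) = 11796/187.
1.4¹² ≈56.6939 falls short of 11796/187 but 1.4¹³ ≈79.3715 reaches it, so n = 13.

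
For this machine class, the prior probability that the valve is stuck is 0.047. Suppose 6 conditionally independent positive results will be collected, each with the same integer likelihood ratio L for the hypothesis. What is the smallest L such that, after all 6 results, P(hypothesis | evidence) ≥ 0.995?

Prior odds = 0.047/0.953 = 47/953.
Target odds = 0.995/0.005 = 199.
Need L⁶ ≥ 199 ÷ (47/953) = 189647/47.
3⁶ = 729 < 189647/47 ≤ 4096 = 4⁶, so L = 4.

4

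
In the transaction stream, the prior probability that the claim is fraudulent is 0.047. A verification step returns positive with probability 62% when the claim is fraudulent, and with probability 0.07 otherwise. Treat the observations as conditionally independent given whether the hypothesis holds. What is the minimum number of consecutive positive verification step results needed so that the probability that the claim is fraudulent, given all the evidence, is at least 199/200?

4

Prior odds: 0.047 ÷ 0.953 = 47/953.
Likelihood ratio of a positive result = 0.62/0.07 = 62/7.
Target odds: 0.995 ÷ 0.005 = 199.
Need (47/953) × (62/7)ⁿ ≥ 199, i.e. (62/7)ⁿ ≥ 189647/47.
(62/7)³ = 238328/343 falls short of 189647/47 but (62/7)⁴ = 14776336/2401 reaches it, so n = 4.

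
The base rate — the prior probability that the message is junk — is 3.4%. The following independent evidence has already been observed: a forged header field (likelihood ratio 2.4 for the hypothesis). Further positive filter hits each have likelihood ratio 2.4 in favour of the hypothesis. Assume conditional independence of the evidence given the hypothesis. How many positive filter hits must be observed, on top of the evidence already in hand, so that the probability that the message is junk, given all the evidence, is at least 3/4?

Prior odds = 0.034/0.966 = 17/483.
Bayes factor of the evidence already in hand = 2.4.
Odds after that evidence = (17/483) × 2.4 = 68/805.
Target odds = 0.75/0.25 = 3.
Need 2.4ⁿ ≥ 3 ÷ (68/805) = 2415/68.
2.4⁴ = 33.1776 falls short of 2415/68 but 2.4⁵ = 79.62624 reaches it, so n = 5.

5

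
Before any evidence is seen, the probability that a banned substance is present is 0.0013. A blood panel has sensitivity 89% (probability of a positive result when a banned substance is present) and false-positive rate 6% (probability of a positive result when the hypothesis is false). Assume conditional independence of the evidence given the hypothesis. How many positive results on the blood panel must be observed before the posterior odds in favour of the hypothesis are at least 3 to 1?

Prior odds: 0.0013 ÷ 0.9987 = 13/9987.
Likelihood ratio of a positive result = 0.89/0.06 = 89/6.
Target odds = 3.
Need (13/9987) × (89/6)ⁿ ≥ 3, i.e. (89/6)ⁿ ≥ 29961/13.
(89/6)² = 7921/36 falls short of 29961/13 but (89/6)³ = 704969/216 reaches it, so n = 3.

3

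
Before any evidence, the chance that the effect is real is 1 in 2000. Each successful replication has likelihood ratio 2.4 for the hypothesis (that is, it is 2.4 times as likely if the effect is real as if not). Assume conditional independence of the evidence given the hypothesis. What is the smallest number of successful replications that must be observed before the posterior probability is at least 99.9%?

17

Prior odds = 0.0005/0.9995 = 1/1999.
Likelihood ratio per successful replication = 2.4.
Target posterior odds = 0.999/0.001 = 999.
Require 2.4ⁿ ≥ 999 ÷ (1/1999) = 1997001.
2.4¹⁶ ≈1.21166e+06 falls short of 1997001 but 2.4¹⁷ ≈2.90798e+06 reaches it, so n = 17.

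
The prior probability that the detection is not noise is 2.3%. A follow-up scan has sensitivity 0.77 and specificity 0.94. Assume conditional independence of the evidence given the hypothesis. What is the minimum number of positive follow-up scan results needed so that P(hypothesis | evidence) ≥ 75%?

2

Prior odds: 0.023 ÷ 0.977 = 23/977.
False-positive rate = 1 − 0.94 = 0.06; likelihood ratio of a positive = 0.77/0.06 = 77/6.
Target odds: 0.75 ÷ 0.25 = 3.
Need (23/977) × (77/6)ⁿ ≥ 3, i.e. (77/6)ⁿ ≥ 2931/23.
(77/6)¹ = 77/6 falls short of 2931/23 but (77/6)² = 5929/36 reaches it, so n = 2.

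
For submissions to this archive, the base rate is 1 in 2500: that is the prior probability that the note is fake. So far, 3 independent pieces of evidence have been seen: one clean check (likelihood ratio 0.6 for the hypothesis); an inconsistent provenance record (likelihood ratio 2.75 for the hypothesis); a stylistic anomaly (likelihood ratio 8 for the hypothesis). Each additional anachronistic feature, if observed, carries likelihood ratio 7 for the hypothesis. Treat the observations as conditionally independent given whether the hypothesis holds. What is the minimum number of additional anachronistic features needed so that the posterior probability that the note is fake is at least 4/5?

4

Prior odds = 0.0004/0.9996 = 1/2499.
Combined Bayes factor of the evidence already in hand = 0.6 × 2.75 × 8 = 13.2.
Odds after that evidence = (1/2499) × 13.2 = 22/4165.
Target odds = 0.8/0.2 = 4.
Need 7ⁿ ≥ 4 ÷ (22/4165) = 8330/11.
7³ = 343 falls short of 8330/11 but 7⁴ = 2401 reaches it, so n = 4.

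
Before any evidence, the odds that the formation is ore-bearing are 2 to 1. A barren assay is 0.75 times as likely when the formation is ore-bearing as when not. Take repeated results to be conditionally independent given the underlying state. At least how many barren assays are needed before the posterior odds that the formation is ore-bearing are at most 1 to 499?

25

Prior odds = 2.
Likelihood ratio per barren assay = 0.75.
Target odds = 1/499.
Need 2 × 0.75ⁿ ≤ 1/499, i.e. 0.75ⁿ ≤ 1/998.
0.75²⁴ ≈0.00100339 is still above 1/998 but 0.75²⁵ ≈0.000752543 is at or below it, so n = 25.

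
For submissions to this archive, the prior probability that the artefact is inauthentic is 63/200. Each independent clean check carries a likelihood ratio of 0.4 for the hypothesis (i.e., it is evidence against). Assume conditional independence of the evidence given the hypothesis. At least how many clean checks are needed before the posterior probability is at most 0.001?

Prior odds = 0.315/0.685 = 63/137.
Likelihood ratio per clean check = 0.4.
Target posterior odds = 0.001/0.999 = 1/999.
Require 0.4ⁿ ≤ 1/999 ÷ (63/137) = 137/62937.
0.4⁶ = 64/15625 is still above 137/62937 but 0.4⁷ = 128/78125 is at or below it, so n = 7.

7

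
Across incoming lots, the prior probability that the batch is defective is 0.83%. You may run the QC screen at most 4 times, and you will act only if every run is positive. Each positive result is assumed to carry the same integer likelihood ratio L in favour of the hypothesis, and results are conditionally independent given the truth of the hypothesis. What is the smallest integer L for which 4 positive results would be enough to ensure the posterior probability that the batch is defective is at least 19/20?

7

Prior odds = 0.0083/0.9917 = 83/9917.
Target odds = 0.95/0.05 = 19.
Need L⁴ ≥ 19 ÷ (83/9917) = 188423/83.
6⁴ = 1296 < 188423/83 ≤ 2401 = 7⁴, so L = 7.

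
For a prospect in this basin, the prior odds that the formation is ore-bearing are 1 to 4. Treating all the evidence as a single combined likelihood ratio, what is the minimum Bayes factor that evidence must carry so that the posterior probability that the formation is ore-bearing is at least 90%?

Prior odds = 0.25.
Target odds = 0.9/0.1 = 9.
Required Bayes factor = 9 ÷ 0.25 = 36.

36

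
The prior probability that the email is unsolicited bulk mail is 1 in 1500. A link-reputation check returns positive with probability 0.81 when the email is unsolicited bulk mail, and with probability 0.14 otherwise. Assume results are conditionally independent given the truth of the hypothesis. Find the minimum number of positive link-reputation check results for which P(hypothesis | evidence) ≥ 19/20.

6

Prior odds: (1/1500) ÷ (1499/1500) = 1/1499.
Likelihood ratio of a positive result = 0.81/0.14 = 81/14.
Target posterior odds = 0.95/0.05 = 19.
Need (1/1499) × (81/14)ⁿ ≥ 19, i.e. (81/14)ⁿ ≥ 28481.
(81/14)⁵ ≈6483.13 falls short of 28481 but (81/14)⁶ ≈37509.6 reaches it, so n = 6.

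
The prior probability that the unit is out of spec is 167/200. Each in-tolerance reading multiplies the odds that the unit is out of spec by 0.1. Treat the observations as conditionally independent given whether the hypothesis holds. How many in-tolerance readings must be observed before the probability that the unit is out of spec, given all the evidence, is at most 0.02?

Prior odds = 0.835/0.165 = 167/33.
Likelihood ratio per in-tolerance reading = 0.1.
Target posterior odds = 0.02/0.98 = 1/49.
Require 0.1ⁿ ≤ 1/49 ÷ (167/33) = 33/8183.
0.1² = 0.01 is still above 33/8183 but 0.1³ = 0.001 is at or below it, so n = 3.

3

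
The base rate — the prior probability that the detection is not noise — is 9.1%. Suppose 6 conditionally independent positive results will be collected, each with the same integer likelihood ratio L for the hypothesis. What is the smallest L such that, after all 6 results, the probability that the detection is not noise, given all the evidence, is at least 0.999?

Prior odds = 0.091/0.909 = 91/909.
Target odds = 0.999/0.001 = 999.
Need L⁶ ≥ 999 ÷ (91/909) = 908091/91.
4⁶ = 4096 < 908091/91 ≤ 15625 = 5⁶, so L = 5.

5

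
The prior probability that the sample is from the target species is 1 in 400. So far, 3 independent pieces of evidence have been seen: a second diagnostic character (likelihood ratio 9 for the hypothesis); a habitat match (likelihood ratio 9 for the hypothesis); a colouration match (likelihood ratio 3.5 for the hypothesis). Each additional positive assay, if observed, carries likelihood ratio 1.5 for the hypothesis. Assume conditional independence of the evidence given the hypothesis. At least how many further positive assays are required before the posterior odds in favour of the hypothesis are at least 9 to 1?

7

Prior odds = 0.0025/0.9975 = 1/399.
Combined Bayes factor of the evidence already in hand = 9 × 9 × 3.5 = 283.5.
Odds after that evidence = (1/399) × 283.5 = 27/38.
Target odds = 9.
Need 1.5ⁿ ≥ 9 ÷ (27/38) = 38/3.
1.5⁶ = 11.390625 falls short of 38/3 but 1.5⁷ = 17.0859375 reaches it, so n = 7.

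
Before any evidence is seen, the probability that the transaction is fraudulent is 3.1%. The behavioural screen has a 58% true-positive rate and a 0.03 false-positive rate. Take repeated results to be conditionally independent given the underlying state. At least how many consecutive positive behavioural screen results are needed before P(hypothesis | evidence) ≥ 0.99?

Prior odds: 0.031 ÷ 0.969 = 31/969.
Likelihood ratio of a positive result = 0.58/0.03 = 58/3.
Target odds: 0.99 ÷ 0.01 = 99.
Require (58/3)ⁿ ≥ 99 ÷ (31/969) = 95931/31.
(58/3)² = 3364/9 falls short of 95931/31 but (58/3)³ = 195112/27 reaches it, so n = 3.

3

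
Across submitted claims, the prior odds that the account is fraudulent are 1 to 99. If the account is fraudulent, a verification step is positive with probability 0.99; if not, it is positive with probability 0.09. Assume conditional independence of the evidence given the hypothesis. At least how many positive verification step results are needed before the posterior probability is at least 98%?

4

Prior odds = 1/99.
Likelihood ratio of a positive = 0.99/0.09 = 11.
Target posterior odds = 0.98/0.02 = 49.
Need (1/99) × 11ⁿ ≥ 49, i.e. 11ⁿ ≥ 4851.
11³ = 1331 falls short of 4851 but 11⁴ = 14641 reaches it, so n = 4.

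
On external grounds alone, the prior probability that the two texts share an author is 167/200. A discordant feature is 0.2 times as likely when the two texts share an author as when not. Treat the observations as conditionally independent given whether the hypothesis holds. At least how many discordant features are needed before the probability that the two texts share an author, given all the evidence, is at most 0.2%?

Prior odds = 0.835/0.165 = 167/33.
Likelihood ratio per discordant feature = 0.2.
Target odds: 0.002 ÷ 0.998 = 1/499.
Require 0.2ⁿ ≤ 1/499 ÷ (167/33) = 33/83333.
0.2⁴ = 0.0016 is still above 33/83333 but 0.2⁵ = 0.00032 is at or below it, so n = 5.

5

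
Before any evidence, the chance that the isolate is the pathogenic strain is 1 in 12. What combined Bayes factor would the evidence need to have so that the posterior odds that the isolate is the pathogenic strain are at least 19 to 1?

209

Prior odds = (1/12)/(11/12) = 1/11.
Target odds = 19.
Required Bayes factor = 19 ÷ (1/11) = 209.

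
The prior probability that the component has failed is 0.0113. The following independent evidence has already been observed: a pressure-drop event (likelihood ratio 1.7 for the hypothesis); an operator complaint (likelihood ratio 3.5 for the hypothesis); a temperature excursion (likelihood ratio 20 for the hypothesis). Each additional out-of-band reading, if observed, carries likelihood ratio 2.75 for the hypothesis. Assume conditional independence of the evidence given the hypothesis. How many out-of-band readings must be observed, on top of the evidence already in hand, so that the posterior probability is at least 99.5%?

5

Prior odds = 0.0113/0.9887 = 113/9887.
Combined Bayes factor of the evidence already in hand = 1.7 × 3.5 × 20 = 119.
Odds after that evidence = (113/9887) × 119 = 13447/9887.
Target odds = 0.995/0.005 = 199.
Need 2.75ⁿ ≥ 199 ÷ (13447/9887) = 1967513/13447.
2.75⁴ = 57.19140625 falls short of 1967513/13447 but 2.75⁵ = 161051/1024 reaches it, so n = 5.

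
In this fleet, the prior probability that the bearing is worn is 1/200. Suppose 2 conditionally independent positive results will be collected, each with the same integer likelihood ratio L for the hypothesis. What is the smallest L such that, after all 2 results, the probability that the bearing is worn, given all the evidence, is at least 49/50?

Prior odds = 0.005/0.995 = 1/199.
Target odds = 0.98/0.02 = 49.
Need L² ≥ 49 ÷ (1/199) = 9751.
98² = 9604 < 9751 ≤ 9801 = 99², so L = 99.

99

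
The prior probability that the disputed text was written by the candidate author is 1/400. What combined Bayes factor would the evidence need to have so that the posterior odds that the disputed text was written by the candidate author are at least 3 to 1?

1197

Prior odds = 0.0025/0.9975 = 1/399.
Target odds = 3.
Required Bayes factor = 3 ÷ (1/399) = 1197.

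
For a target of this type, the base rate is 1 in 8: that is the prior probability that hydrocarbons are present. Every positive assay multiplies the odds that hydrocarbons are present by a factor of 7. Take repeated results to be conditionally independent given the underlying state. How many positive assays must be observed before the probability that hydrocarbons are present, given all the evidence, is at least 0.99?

4

Prior odds: 0.125 ÷ 0.875 = 1/7.
Likelihood ratio per positive assay = 7.
Target odds: 0.99 ÷ 0.01 = 99.
Require 7ⁿ ≥ 99 ÷ (1/7) = 693.
7³ = 343 falls short of 693 but 7⁴ = 2401 reaches it, so n = 4.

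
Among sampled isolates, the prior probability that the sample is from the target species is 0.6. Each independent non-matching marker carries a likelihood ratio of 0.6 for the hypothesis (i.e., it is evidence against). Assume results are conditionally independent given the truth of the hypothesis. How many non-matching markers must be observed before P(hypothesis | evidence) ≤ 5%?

7

Prior odds: 0.6 ÷ 0.4 = 1.5.
Likelihood ratio per non-matching marker = 0.6.
Target posterior odds = 0.05/0.95 = 1/19.
Require 0.6ⁿ ≤ 1/19 ÷ 1.5 = 2/57.
0.6⁶ = 729/15625 is still above 2/57 but 0.6⁷ = 2187/78125 is at or below it, so n = 7.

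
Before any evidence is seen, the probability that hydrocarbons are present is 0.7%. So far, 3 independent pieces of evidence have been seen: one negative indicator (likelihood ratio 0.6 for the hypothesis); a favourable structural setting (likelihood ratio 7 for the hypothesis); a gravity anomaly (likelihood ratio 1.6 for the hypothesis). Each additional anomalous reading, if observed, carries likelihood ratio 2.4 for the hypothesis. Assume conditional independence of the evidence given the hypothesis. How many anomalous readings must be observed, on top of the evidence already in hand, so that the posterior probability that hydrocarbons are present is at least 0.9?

6

Prior odds = 0.007/0.993 = 7/993.
Combined Bayes factor of the evidence already in hand = 0.6 × 7 × 1.6 = 6.72.
Odds after that evidence = (7/993) × 6.72 = 392/8275.
Target odds = 0.9/0.1 = 9.
Need 2.4ⁿ ≥ 9 ÷ (392/8275) = 74475/392.
2.4⁵ = 79.62624 falls short of 74475/392 but 2.4⁶ = 2985984/15625 reaches it, so n = 6.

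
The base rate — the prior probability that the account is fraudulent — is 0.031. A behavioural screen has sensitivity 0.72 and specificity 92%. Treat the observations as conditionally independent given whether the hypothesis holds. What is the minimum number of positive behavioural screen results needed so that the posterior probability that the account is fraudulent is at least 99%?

Prior odds: 0.031 ÷ 0.969 = 31/969.
False-positive rate = 1 − 0.92 = 0.08; likelihood ratio of a positive = 0.72/0.08 = 9.
Target odds: 0.99 ÷ 0.01 = 99.
Require 9ⁿ ≥ 99 ÷ (31/969) = 95931/31.
9³ = 729 falls short of 95931/31 but 9⁴ = 6561 reaches it, so n = 4.

4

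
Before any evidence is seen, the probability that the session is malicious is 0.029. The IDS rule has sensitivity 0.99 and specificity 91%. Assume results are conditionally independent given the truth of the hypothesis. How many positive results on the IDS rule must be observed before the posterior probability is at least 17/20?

3

Prior odds: 0.029 ÷ 0.971 = 29/971.
False-positive rate = 1 − 0.91 = 0.09; likelihood ratio of a positive = 0.99/0.09 = 11.
Target odds: 0.85 ÷ 0.15 = 17/3.
Require 11ⁿ ≥ 17/3 ÷ (29/971) = 16507/87.
11² = 121 falls short of 16507/87 but 11³ = 1331 reaches it, so n = 3.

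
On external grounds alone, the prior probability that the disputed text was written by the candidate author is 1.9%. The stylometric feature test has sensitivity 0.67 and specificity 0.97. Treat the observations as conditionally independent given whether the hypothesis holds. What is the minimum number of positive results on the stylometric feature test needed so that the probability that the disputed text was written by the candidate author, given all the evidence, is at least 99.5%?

Prior odds: 0.019 ÷ 0.981 = 19/981.
False-positive rate = 1 − 0.97 = 0.03; likelihood ratio of a positive = 0.67/0.03 = 67/3.
Target posterior odds = 0.995/0.005 = 199.
Require (67/3)ⁿ ≥ 199 ÷ (19/981) = 195219/19.
(67/3)² = 4489/9 falls short of 195219/19 but (67/3)³ = 300763/27 reaches it, so n = 3.

3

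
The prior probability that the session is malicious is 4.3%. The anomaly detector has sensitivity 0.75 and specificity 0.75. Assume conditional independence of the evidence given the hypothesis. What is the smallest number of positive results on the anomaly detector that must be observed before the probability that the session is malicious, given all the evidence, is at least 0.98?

7

Prior odds = 0.043/0.957 = 43/957.
False-positive rate = 1 − 0.75 = 0.25; likelihood ratio of a positive = 0.75/0.25 = 3.
Target posterior odds = 0.98/0.02 = 49.
Need (43/957) × 3ⁿ ≥ 49, i.e. 3ⁿ ≥ 46893/43.
3⁶ = 729 falls short of 46893/43 but 3⁷ = 2187 reaches it, so n = 7.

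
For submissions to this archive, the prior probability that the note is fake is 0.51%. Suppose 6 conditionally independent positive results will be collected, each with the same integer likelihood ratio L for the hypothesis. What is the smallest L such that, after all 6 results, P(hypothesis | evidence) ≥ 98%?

Prior odds = 0.0051/0.9949 = 51/9949.
Target odds = 0.98/0.02 = 49.
Need L⁶ ≥ 49 ÷ (51/9949) = 487501/51.
4⁶ = 4096 < 487501/51 ≤ 15625 = 5⁶, so L = 5.

5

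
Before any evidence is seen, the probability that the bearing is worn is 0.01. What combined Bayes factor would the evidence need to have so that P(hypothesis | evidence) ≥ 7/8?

693

Prior odds = 0.01/0.99 = 1/99.
Target odds = 0.875/0.125 = 7.
Required Bayes factor = 7 ÷ (1/99) = 693.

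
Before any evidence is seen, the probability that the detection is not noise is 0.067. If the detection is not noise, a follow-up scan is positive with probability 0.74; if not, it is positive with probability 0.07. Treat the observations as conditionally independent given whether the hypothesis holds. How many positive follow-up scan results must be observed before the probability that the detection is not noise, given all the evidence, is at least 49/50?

Prior odds: 0.067 ÷ 0.933 = 67/933.
Likelihood ratio of a positive = 0.74/0.07 = 74/7.
Target odds: 0.98 ÷ 0.02 = 49.
Need (67/933) × (74/7)ⁿ ≥ 49, i.e. (74/7)ⁿ ≥ 45717/67.
(74/7)² = 5476/49 falls short of 45717/67 but (74/7)³ = 405224/343 reaches it, so n = 3.

3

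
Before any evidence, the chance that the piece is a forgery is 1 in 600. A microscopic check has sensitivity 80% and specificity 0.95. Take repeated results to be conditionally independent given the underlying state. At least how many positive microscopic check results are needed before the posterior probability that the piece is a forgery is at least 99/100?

4

Prior odds: (1/600) ÷ (599/600) = 1/599.
False-positive rate = 1 − 0.95 = 0.05; likelihood ratio of a positive = 0.8/0.05 = 16.
Target odds: 0.99 ÷ 0.01 = 99.
Need (1/599) × 16ⁿ ≥ 99, i.e. 16ⁿ ≥ 59301.
16³ = 4096 falls short of 59301 but 16⁴ = 65536 reaches it, so n = 4.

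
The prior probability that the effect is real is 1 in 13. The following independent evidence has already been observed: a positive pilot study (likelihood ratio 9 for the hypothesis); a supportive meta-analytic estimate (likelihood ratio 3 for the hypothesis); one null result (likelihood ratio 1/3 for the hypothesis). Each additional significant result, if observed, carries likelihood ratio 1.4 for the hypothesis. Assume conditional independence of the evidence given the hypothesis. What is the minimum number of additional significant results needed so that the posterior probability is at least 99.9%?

22

Prior odds = (1/13)/(12/13) = 1/12.
Combined Bayes factor of the evidence already in hand = 9 × 3 × (1/3) = 9.
Odds after that evidence = (1/12) × 9 = 0.75.
Target odds = 0.999/0.001 = 999.
Need 1.4ⁿ ≥ 999 ÷ 0.75 = 1332.
1.4²¹ ≈1171.36 falls short of 1332 but 1.4²² ≈1639.9 reaches it, so n = 22.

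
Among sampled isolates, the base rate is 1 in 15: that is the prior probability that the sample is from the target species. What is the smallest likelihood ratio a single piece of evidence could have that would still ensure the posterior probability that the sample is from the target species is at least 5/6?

Prior odds = (1/15)/(14/15) = 1/14.
Target odds = (5/6)/(1/6) = 5.
Required Bayes factor = 5 ÷ (1/14) = 70.

70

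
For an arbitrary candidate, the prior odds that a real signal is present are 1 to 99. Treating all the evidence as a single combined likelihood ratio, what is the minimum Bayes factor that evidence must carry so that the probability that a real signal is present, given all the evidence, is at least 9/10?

891

Prior odds = 1/99.
Target odds = 0.9/0.1 = 9.
Required Bayes factor = 9 ÷ (1/99) = 891.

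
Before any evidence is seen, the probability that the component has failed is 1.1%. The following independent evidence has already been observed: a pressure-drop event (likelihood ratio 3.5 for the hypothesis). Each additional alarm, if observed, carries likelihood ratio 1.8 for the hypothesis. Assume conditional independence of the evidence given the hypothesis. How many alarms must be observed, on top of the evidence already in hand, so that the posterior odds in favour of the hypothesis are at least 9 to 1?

10

Prior odds = 0.011/0.989 = 11/989.
Bayes factor of the evidence already in hand = 3.5.
Odds after that evidence = (11/989) × 3.5 = 77/1978.
Target odds = 9.
Need 1.8ⁿ ≥ 9 ÷ (77/1978) = 17802/77.
1.8⁹ = 387420489/1953125 falls short of 17802/77 but 1.8¹⁰ ≈357.047 reaches it, so n = 10.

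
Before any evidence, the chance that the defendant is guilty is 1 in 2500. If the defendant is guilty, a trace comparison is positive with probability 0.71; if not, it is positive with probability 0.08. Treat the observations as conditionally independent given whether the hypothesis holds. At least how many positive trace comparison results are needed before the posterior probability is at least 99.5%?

Prior odds: 0.0004 ÷ 0.9996 = 1/2499.
Likelihood ratio of a positive = 0.71/0.08 = 8.875.
Target odds: 0.995 ÷ 0.005 = 199.
Require 8.875ⁿ ≥ 199 ÷ (1/2499) = 497301.
8.875⁶ ≈488664 falls short of 497301 but 8.875⁷ ≈4.33689e+06 reaches it, so n = 7.

7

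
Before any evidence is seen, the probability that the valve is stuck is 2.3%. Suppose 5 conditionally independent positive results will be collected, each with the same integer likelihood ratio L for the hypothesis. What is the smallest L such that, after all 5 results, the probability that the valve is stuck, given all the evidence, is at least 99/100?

Prior odds = 0.023/0.977 = 23/977.
Target odds = 0.99/0.01 = 99.
Need L⁵ ≥ 99 ÷ (23/977) = 96723/23.
5⁵ = 3125 < 96723/23 ≤ 7776 = 6⁵, so L = 6.

6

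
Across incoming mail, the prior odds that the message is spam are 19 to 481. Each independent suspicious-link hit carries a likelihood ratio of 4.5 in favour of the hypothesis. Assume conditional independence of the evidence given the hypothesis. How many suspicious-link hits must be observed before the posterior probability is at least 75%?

3

Prior odds = 19/481.
Likelihood ratio per suspicious-link hit = 4.5.
Target posterior odds = 0.75/0.25 = 3.
Require 4.5ⁿ ≥ 3 ÷ (19/481) = 1443/19.
4.5² = 20.25 falls short of 1443/19 but 4.5³ = 91.125 reaches it, so n = 3.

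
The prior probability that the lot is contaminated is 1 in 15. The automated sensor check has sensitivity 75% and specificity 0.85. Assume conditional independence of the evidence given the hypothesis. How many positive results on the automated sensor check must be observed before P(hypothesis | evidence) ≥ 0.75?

Prior odds = (1/15)/(14/15) = 1/14.
False-positive rate = 1 − 0.85 = 0.15; likelihood ratio of a positive = 0.75/0.15 = 5.
Target posterior odds = 0.75/0.25 = 3.
Need (1/14) × 5ⁿ ≥ 3, i.e. 5ⁿ ≥ 42.
5² = 25 falls short of 42 but 5³ = 125 reaches it, so n = 3.

3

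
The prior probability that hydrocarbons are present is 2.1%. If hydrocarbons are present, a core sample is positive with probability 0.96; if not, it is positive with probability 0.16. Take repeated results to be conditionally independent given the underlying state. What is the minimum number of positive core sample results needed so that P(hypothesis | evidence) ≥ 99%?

5

Prior odds = 0.021/0.979 = 21/979.
Likelihood ratio of a positive = 0.96/0.16 = 6.
Target odds: 0.99 ÷ 0.01 = 99.
Require 6ⁿ ≥ 99 ÷ (21/979) = 32307/7.
6⁴ = 1296 falls short of 32307/7 but 6⁵ = 7776 reaches it, so n = 5.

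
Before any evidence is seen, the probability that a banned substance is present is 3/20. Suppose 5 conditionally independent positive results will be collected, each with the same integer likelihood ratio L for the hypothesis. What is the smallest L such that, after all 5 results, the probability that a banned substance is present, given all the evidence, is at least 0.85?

3

Prior odds = 0.15/0.85 = 3/17.
Target odds = 0.85/0.15 = 17/3.
Need L⁵ ≥ 17/3 ÷ (3/17) = 289/9.
2⁵ = 32 < 289/9 ≤ 243 = 3⁵, so L = 3.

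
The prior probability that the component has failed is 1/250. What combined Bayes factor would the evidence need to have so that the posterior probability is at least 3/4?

Prior odds = 0.004/0.996 = 1/249.
Target odds = 0.75/0.25 = 3.
Required Bayes factor = 3 ÷ (1/249) = 747.

747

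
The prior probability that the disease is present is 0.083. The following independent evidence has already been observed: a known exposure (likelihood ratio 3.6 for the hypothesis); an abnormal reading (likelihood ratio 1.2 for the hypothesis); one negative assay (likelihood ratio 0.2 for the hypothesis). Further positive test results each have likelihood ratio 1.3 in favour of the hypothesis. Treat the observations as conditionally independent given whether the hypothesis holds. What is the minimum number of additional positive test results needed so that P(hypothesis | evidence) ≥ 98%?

25

Prior odds = 0.083/0.917 = 83/917.
Combined Bayes factor of the evidence already in hand = 3.6 × 1.2 × 0.2 = 0.864.
Odds after that evidence = (83/917) × 0.864 = 8964/114625.
Target odds = 0.98/0.02 = 49.
Need 1.3ⁿ ≥ 49 ÷ (8964/114625) = 5616625/8964.
1.3²⁴ ≈542.801 falls short of 5616625/8964 but 1.3²⁵ ≈705.641 reaches it, so n = 25.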